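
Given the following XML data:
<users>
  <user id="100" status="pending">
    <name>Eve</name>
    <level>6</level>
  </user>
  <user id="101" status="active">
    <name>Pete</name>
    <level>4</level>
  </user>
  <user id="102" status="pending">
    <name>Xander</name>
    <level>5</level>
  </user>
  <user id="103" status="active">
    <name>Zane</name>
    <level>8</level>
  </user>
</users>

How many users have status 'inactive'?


Counting users with status='inactive':
Count: 0

ANSWER: 0


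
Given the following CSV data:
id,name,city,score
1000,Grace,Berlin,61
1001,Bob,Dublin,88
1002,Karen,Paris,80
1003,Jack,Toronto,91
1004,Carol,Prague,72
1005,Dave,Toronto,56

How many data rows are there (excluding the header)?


Counting rows (excluding header):
Header: id,name,city,score
Data rows: 6

ANSWER: 6


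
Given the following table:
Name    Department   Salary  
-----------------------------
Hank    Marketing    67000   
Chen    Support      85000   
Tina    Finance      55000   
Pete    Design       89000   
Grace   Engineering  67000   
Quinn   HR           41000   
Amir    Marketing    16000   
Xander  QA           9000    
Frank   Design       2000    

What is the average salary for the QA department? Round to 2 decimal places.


QA department members:
  Xander: 9000
Sum = 9000
Count = 1
Average = 9000 / 1 = 9000.00

ANSWER: 9000.00


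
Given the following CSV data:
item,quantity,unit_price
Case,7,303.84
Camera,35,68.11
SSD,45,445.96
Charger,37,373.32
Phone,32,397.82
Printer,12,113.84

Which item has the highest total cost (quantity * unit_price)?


Computing row totals:
  Case: 2126.88
  Camera: 2383.85
  SSD: 20068.2
  Charger: 13812.84
  Phone: 12730.24
  Printer: 1366.08
Maximum: SSD (20068.2)

ANSWER: SSD


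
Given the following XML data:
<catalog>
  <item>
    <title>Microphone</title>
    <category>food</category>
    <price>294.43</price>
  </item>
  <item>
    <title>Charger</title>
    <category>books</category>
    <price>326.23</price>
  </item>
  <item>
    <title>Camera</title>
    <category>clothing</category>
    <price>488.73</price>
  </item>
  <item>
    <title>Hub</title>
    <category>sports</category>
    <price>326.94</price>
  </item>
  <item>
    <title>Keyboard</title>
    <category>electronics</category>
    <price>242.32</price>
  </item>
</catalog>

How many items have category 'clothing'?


Scanning <item> elements for <category>clothing</category>:
  Item 3: Camera -> MATCH
Count: 1

ANSWER: 1


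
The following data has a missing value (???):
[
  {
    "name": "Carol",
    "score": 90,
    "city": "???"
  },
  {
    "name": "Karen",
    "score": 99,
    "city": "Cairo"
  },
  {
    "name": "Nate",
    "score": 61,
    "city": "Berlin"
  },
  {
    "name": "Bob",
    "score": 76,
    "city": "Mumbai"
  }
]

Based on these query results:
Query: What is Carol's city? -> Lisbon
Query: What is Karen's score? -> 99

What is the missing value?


The missing value is Carol's city
From query: Carol's city = Lisbon

ANSWER: Lisbon


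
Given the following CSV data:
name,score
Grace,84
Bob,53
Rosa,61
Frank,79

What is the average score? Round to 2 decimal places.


Scores: 84, 53, 61, 79
Sum = 277
Count = 4
Average = 277 / 4 = 69.25

ANSWER: 69.25


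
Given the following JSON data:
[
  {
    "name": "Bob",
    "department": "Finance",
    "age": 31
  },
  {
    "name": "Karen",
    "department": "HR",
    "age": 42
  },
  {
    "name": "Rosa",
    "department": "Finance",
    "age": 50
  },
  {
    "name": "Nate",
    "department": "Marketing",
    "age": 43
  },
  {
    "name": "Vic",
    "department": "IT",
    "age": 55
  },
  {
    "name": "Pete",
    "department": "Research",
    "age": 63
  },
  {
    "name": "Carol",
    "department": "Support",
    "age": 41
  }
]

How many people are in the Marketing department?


Scanning records for department = Marketing
  Record 3: Nate
Count: 1

ANSWER: 1


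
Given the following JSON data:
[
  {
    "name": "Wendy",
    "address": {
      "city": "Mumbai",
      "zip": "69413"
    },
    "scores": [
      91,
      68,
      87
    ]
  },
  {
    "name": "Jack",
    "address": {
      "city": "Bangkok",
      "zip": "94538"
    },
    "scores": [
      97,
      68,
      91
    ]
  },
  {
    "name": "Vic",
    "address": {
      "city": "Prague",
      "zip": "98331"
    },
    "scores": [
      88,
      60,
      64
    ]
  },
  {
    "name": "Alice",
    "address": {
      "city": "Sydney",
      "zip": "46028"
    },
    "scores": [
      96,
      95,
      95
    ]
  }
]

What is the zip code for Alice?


Path: records[3].address.zip
Value: 46028

ANSWER: 46028


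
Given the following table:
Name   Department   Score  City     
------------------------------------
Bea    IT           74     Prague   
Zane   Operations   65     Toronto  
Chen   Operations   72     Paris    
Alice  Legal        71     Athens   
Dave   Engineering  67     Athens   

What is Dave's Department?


Row 5: Dave
Department = Engineering

ANSWER: Engineering


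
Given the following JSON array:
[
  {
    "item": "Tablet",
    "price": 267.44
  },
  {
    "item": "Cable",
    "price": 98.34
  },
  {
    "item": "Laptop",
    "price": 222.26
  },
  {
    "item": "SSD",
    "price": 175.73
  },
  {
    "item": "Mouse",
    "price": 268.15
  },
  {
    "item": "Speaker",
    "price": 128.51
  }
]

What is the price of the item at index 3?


Array index 3 -> SSD
price = 175.73

ANSWER: 175.73


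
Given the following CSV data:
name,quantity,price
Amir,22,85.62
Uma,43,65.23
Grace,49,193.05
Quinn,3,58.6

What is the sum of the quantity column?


Values in 'quantity' column:
  Row 1: 22
  Row 2: 43
  Row 3: 49
  Row 4: 3
Sum = 22 + 43 + 49 + 3 = 117

ANSWER: 117


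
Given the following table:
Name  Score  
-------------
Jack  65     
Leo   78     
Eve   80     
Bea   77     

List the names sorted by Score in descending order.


Sorting by Score (descending):
  Eve: 80
  Leo: 78
  Bea: 77
  Jack: 65


ANSWER: Eve, Leo, Bea, Jack


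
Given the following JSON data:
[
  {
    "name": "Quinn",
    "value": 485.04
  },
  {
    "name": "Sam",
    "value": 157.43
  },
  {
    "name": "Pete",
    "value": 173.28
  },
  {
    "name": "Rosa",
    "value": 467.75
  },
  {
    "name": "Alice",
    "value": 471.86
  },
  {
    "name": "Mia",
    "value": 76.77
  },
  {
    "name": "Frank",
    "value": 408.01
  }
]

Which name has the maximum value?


Comparing values:
  Quinn: 485.04
  Sam: 157.43
  Pete: 173.28
  Rosa: 467.75
  Alice: 471.86
  Mia: 76.77
  Frank: 408.01
Maximum: Quinn (485.04)

ANSWER: Quinn


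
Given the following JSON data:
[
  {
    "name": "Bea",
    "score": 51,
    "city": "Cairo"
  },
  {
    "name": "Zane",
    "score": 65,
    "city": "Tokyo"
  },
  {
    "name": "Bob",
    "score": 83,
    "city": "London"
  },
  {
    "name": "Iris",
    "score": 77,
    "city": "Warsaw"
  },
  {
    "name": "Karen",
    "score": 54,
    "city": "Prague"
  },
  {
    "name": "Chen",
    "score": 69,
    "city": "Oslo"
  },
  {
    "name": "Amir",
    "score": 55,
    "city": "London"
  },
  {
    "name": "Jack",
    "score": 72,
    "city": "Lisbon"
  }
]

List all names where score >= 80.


Filtering records where score >= 80:
  Bea (score=51) -> no
  Zane (score=65) -> no
  Bob (score=83) -> YES
  Iris (score=77) -> no
  Karen (score=54) -> no
  Chen (score=69) -> no
  Amir (score=55) -> no
  Jack (score=72) -> no


ANSWER: Bob


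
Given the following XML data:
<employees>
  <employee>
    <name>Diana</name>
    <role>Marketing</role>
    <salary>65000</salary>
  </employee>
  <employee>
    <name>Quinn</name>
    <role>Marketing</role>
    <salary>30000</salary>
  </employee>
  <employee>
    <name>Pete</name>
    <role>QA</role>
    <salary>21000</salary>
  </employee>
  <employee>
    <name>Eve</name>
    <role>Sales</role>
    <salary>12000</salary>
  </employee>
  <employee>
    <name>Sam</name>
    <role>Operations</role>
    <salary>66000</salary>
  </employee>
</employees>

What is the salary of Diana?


Searching for <employee> with <name>Diana</name>
Found at position 1
<salary>65000</salary>

ANSWER: 65000


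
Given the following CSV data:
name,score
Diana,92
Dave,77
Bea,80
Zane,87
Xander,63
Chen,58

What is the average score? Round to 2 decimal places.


Scores: 92, 77, 80, 87, 63, 58
Sum = 457
Count = 6
Average = 457 / 6 = 76.17

ANSWER: 76.17


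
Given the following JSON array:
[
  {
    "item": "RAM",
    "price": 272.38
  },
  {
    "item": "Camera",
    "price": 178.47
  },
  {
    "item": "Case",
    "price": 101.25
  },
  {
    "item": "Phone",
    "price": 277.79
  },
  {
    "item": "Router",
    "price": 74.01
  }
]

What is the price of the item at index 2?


Array index 2 -> Case
price = 101.25

ANSWER: 101.25


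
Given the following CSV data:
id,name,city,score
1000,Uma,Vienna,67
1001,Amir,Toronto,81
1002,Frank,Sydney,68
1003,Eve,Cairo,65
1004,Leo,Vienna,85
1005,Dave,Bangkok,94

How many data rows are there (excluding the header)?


Counting rows (excluding header):
Header: id,name,city,score
Data rows: 6

ANSWER: 6


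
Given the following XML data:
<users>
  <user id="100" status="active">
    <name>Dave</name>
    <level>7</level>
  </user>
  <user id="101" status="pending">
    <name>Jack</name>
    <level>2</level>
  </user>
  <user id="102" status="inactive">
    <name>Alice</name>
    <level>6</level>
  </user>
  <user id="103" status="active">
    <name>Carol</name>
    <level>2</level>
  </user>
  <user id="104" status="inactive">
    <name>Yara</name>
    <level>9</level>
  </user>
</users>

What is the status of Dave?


Finding user with name = Dave
user id="100" status="active"

ANSWER: active


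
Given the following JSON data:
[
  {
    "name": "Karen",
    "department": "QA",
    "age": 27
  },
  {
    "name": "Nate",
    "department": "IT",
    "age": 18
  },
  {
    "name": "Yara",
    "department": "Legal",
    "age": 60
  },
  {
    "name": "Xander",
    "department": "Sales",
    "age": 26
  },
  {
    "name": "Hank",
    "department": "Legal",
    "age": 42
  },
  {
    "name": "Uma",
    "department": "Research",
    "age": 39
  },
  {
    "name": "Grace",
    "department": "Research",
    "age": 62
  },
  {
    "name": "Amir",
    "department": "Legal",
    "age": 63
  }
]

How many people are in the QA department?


Scanning records for department = QA
  Record 0: Karen
Count: 1

ANSWER: 1


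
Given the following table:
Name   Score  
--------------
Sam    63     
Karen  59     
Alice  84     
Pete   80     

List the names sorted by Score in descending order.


Sorting by Score (descending):
  Alice: 84
  Pete: 80
  Sam: 63
  Karen: 59


ANSWER: Alice, Pete, Sam, Karen


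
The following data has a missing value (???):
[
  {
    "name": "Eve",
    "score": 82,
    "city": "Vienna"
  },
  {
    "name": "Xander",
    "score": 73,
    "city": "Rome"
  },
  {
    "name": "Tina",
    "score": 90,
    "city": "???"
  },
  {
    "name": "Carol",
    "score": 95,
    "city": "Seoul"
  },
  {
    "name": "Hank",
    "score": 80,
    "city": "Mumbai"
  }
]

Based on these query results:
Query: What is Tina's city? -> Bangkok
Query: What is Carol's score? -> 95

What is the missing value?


The missing value is Tina's city
From query: Tina's city = Bangkok

ANSWER: Bangkok


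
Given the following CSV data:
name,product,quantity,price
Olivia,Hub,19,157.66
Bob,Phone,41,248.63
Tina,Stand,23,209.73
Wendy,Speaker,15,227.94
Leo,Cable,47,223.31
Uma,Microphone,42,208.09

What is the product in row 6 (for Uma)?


Row 6: Uma
Column 'product' = Microphone

ANSWER: Microphone


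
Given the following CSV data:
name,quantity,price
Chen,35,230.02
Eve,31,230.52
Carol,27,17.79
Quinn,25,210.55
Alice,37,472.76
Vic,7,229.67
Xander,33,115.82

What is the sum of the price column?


Values in 'price' column:
  Row 1: 230.02
  Row 2: 230.52
  Row 3: 17.79
  Row 4: 210.55
  Row 5: 472.76
  Row 6: 229.67
  Row 7: 115.82
Sum = 230.02 + 230.52 + 17.79 + 210.55 + 472.76 + 229.67 + 115.82 = 1507.13

ANSWER: 1507.13


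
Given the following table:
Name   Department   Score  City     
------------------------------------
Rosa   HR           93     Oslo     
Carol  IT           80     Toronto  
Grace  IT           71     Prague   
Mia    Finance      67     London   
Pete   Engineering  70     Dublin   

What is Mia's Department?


Row 4: Mia
Department = Finance

ANSWER: Finance


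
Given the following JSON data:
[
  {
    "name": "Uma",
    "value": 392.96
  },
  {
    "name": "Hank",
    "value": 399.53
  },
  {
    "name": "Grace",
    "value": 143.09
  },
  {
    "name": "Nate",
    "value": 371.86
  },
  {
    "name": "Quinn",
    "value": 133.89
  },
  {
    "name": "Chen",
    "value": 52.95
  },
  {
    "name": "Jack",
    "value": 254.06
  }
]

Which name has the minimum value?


Comparing values:
  Uma: 392.96
  Hank: 399.53
  Grace: 143.09
  Nate: 371.86
  Quinn: 133.89
  Chen: 52.95
  Jack: 254.06
Minimum: Chen (52.95)

ANSWER: Chen


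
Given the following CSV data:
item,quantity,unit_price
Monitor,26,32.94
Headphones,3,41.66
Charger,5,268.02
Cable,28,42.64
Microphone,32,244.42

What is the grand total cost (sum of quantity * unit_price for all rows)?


Computing row totals:
  Monitor: 26 * 32.94 = 856.44
  Headphones: 3 * 41.66 = 124.98
  Charger: 5 * 268.02 = 1340.1
  Cable: 28 * 42.64 = 1193.92
  Microphone: 32 * 244.42 = 7821.44
Grand total = 856.44 + 124.98 + 1340.1 + 1193.92 + 7821.44 = 11336.88

ANSWER: 11336.88


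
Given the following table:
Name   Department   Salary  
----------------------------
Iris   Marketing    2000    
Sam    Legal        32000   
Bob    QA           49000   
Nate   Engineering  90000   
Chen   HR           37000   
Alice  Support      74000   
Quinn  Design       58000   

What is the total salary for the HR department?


HR department members:
  Chen: 37000
Total = 37000 = 37000

ANSWER: 37000


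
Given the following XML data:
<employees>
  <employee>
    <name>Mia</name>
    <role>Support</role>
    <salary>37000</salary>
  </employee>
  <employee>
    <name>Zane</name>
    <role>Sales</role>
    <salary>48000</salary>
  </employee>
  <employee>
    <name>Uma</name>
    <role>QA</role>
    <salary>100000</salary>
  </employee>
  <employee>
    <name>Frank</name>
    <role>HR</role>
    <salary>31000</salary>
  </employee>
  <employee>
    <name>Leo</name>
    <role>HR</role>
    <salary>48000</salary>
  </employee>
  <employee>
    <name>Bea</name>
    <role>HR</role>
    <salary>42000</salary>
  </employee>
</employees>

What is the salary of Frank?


Searching for <employee> with <name>Frank</name>
Found at position 4
<salary>31000</salary>

ANSWER: 31000


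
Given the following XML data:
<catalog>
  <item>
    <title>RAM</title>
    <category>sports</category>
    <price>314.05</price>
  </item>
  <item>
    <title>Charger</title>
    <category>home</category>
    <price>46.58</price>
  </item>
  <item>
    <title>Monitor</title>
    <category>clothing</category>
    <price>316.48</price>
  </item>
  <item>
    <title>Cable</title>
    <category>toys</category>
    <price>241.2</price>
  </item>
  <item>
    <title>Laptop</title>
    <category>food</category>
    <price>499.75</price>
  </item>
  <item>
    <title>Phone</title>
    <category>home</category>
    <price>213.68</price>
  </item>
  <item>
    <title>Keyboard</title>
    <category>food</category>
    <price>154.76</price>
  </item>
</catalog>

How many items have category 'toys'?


Scanning <item> elements for <category>toys</category>:
  Item 4: Cable -> MATCH
Count: 1

ANSWER: 1


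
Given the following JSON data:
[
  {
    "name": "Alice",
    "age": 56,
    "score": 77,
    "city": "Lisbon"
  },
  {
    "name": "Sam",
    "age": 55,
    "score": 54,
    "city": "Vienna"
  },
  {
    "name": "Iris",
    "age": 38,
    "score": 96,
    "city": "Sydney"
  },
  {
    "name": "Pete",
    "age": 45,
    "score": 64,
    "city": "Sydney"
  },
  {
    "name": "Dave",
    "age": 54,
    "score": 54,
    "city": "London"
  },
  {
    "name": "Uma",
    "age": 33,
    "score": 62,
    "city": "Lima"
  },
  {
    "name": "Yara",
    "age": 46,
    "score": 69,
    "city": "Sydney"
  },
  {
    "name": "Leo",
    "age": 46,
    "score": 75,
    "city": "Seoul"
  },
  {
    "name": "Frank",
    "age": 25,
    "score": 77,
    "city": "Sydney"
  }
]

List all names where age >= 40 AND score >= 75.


Checking both conditions:
  Alice (age=56, score=77) -> YES
  Sam (age=55, score=54) -> no
  Iris (age=38, score=96) -> no
  Pete (age=45, score=64) -> no
  Dave (age=54, score=54) -> no
  Uma (age=33, score=62) -> no
  Yara (age=46, score=69) -> no
  Leo (age=46, score=75) -> YES
  Frank (age=25, score=77) -> no


ANSWER: Alice, Leo


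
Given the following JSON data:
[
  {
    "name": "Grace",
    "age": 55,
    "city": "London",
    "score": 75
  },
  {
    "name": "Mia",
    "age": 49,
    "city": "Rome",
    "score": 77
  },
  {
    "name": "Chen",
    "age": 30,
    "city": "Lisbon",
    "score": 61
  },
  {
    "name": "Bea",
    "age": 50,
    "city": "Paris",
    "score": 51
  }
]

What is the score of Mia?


Looking up record where name = Mia
Record index: 1
Field 'score' = 77

ANSWER: 77


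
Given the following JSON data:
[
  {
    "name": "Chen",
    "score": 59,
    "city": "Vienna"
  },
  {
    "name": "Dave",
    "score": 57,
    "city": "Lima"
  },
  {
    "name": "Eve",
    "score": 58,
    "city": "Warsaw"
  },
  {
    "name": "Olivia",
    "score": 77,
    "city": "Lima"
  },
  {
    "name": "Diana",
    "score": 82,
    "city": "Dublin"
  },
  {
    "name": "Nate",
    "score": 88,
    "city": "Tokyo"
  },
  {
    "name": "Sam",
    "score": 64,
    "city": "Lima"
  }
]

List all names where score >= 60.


Filtering records where score >= 60:
  Chen (score=59) -> no
  Dave (score=57) -> no
  Eve (score=58) -> no
  Olivia (score=77) -> YES
  Diana (score=82) -> YES
  Nate (score=88) -> YES
  Sam (score=64) -> YES


ANSWER: Olivia, Diana, Nate, Sam


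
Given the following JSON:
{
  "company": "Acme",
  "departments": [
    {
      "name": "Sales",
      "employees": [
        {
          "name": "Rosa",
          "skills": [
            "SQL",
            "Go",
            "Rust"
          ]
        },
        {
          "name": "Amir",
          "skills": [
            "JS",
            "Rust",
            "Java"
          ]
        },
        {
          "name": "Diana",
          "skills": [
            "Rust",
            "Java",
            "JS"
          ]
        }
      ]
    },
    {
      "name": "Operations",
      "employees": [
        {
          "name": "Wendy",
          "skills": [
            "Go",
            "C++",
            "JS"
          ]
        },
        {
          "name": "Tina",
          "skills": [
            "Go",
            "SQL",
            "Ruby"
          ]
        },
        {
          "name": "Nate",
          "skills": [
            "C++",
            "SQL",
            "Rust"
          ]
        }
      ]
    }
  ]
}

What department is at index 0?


Path: departments[0].name
Value: Sales

ANSWER: Sales


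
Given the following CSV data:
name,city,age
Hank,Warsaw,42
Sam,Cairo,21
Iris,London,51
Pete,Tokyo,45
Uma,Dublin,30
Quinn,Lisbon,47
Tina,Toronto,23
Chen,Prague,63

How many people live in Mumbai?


Scanning city column for 'Mumbai':
Total matches: 0

ANSWER: 0


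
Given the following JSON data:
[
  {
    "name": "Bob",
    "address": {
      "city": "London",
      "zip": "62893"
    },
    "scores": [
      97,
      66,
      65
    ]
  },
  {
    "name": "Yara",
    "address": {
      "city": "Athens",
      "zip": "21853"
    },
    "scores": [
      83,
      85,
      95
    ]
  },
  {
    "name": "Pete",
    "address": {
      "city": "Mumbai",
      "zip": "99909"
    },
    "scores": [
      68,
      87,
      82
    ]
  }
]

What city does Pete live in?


Path: records[2].address.city
Value: Mumbai

ANSWER: Mumbai


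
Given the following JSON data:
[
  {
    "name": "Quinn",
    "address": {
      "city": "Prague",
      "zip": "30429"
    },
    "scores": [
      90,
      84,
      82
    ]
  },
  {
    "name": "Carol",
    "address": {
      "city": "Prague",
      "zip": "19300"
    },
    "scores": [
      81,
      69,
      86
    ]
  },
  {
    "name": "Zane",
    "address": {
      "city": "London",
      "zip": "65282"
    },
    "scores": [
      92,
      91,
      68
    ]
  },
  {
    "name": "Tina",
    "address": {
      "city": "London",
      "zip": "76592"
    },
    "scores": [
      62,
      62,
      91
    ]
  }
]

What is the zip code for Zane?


Path: records[2].address.zip
Value: 65282

ANSWER: 65282


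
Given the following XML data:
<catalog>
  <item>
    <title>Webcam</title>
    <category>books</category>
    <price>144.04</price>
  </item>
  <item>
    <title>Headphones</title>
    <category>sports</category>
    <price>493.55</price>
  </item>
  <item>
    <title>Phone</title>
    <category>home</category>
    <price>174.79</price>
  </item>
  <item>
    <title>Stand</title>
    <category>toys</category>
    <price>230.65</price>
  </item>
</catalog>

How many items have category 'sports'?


Scanning <item> elements for <category>sports</category>:
  Item 2: Headphones -> MATCH
Count: 1

ANSWER: 1


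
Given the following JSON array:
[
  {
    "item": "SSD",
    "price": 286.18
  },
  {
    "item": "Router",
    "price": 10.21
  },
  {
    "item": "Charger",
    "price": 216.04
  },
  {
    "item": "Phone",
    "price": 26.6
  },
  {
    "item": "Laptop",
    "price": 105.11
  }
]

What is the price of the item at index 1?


Array index 1 -> Router
price = 10.21

ANSWER: 10.21


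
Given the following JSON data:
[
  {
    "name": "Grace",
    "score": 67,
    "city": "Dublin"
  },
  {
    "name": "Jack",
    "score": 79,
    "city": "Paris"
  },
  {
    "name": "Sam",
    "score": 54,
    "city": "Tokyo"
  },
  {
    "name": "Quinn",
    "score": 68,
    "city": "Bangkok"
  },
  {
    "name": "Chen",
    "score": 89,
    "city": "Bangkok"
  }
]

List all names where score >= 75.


Filtering records where score >= 75:
  Grace (score=67) -> no
  Jack (score=79) -> YES
  Sam (score=54) -> no
  Quinn (score=68) -> no
  Chen (score=89) -> YES


ANSWER: Jack, Chen


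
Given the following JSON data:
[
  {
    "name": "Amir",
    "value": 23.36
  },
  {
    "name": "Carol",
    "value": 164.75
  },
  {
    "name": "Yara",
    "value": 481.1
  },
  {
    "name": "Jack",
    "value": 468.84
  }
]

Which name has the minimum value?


Comparing values:
  Amir: 23.36
  Carol: 164.75
  Yara: 481.1
  Jack: 468.84
Minimum: Amir (23.36)

ANSWER: Amir


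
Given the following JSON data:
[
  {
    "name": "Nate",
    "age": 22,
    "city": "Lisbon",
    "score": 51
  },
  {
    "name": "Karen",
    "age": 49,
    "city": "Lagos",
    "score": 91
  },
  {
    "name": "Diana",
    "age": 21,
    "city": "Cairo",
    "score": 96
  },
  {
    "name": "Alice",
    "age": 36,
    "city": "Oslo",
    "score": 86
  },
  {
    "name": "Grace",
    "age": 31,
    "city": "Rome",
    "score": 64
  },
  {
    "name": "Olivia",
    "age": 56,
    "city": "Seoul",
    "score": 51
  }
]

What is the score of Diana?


Looking up record where name = Diana
Record index: 2
Field 'score' = 96

ANSWER: 96


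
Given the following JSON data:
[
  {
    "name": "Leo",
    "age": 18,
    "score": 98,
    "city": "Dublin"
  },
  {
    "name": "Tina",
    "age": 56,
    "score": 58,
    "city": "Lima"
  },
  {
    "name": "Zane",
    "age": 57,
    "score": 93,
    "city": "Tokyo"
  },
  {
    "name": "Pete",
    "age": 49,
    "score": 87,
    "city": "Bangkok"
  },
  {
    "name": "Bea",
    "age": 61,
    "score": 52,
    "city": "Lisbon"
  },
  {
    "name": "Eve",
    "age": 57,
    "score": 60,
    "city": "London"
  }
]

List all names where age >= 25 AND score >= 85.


Checking both conditions:
  Leo (age=18, score=98) -> no
  Tina (age=56, score=58) -> no
  Zane (age=57, score=93) -> YES
  Pete (age=49, score=87) -> YES
  Bea (age=61, score=52) -> no
  Eve (age=57, score=60) -> no


ANSWER: Zane, Pete


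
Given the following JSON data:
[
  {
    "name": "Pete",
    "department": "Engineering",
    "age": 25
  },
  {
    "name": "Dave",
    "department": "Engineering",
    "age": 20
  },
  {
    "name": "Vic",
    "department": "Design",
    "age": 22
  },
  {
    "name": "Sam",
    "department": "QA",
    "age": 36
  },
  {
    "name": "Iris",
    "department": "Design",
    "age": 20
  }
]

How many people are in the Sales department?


Scanning records for department = Sales
  No matches found
Count: 0

ANSWER: 0


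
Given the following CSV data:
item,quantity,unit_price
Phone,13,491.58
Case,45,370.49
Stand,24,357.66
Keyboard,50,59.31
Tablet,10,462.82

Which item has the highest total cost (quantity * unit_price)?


Computing row totals:
  Phone: 6390.54
  Case: 16672.05
  Stand: 8583.84
  Keyboard: 2965.5
  Tablet: 4628.2
Maximum: Case (16672.05)

ANSWER: Case


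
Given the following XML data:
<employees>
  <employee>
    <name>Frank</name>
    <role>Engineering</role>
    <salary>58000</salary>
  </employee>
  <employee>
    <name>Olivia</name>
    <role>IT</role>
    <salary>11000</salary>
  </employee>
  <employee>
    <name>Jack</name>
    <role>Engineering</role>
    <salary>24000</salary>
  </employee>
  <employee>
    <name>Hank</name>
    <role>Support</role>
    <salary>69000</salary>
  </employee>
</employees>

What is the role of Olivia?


Searching for <employee> with <name>Olivia</name>
Found at position 2
<role>IT</role>

ANSWER: IT


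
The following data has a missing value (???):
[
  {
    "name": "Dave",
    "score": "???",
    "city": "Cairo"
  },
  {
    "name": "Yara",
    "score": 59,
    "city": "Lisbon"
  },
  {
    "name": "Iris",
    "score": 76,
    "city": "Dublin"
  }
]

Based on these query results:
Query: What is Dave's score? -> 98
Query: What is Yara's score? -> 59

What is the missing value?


The missing value is Dave's score
From query: Dave's score = 98

ANSWER: 98


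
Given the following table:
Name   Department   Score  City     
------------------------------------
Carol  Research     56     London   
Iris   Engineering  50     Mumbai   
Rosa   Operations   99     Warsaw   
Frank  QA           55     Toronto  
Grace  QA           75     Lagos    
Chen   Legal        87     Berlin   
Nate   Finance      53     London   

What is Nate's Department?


Row 7: Nate
Department = Finance

ANSWER: Finance


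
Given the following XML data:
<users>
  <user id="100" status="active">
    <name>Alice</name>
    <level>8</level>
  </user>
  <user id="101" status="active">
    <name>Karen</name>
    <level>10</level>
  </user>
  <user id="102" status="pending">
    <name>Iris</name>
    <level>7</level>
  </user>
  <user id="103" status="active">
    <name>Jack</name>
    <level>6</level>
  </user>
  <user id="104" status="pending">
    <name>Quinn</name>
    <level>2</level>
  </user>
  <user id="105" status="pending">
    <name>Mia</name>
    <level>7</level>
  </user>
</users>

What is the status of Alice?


Finding user with name = Alice
user id="100" status="active"

ANSWER: active


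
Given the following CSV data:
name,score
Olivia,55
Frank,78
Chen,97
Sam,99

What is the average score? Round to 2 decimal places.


Scores: 55, 78, 97, 99
Sum = 329
Count = 4
Average = 329 / 4 = 82.25

ANSWER: 82.25


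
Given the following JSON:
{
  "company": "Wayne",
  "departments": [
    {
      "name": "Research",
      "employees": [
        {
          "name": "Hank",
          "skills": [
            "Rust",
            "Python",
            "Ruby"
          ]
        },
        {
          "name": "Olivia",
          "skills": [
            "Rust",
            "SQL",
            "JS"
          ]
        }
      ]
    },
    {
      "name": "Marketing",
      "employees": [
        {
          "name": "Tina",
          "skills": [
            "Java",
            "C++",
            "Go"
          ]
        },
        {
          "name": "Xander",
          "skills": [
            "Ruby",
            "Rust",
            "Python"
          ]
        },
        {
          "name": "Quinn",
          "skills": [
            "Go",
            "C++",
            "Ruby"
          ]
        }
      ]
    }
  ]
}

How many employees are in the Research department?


Path: departments[0].employees
Count: 2

ANSWER: 2


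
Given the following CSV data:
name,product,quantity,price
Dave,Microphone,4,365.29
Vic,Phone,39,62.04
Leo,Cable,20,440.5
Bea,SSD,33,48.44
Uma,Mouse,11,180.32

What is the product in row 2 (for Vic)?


Row 2: Vic
Column 'product' = Phone

ANSWER: Phone


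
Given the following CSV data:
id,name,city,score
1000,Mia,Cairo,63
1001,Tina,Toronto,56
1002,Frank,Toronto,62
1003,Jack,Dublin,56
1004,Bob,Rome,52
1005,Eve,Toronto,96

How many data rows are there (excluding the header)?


Counting rows (excluding header):
Header: id,name,city,score
Data rows: 6

ANSWER: 6


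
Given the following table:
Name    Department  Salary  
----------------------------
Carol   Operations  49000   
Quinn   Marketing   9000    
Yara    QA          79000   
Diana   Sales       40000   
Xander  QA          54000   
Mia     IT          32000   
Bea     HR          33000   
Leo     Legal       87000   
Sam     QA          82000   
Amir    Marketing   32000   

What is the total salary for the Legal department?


Legal department members:
  Leo: 87000
Total = 87000 = 87000

ANSWER: 87000


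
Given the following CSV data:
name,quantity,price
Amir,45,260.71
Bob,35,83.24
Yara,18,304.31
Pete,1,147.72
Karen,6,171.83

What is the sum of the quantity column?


Values in 'quantity' column:
  Row 1: 45
  Row 2: 35
  Row 3: 18
  Row 4: 1
  Row 5: 6
Sum = 45 + 35 + 18 + 1 + 6 = 105

ANSWER: 105


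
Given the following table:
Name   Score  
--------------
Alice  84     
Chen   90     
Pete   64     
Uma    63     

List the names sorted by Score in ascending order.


Sorting by Score (ascending):
  Uma: 63
  Pete: 64
  Alice: 84
  Chen: 90


ANSWER: Uma, Pete, Alice, Chen


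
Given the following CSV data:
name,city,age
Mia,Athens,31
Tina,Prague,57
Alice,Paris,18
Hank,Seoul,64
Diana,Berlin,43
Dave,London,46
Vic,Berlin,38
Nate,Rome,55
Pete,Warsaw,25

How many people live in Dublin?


Scanning city column for 'Dublin':
Total matches: 0

ANSWER: 0


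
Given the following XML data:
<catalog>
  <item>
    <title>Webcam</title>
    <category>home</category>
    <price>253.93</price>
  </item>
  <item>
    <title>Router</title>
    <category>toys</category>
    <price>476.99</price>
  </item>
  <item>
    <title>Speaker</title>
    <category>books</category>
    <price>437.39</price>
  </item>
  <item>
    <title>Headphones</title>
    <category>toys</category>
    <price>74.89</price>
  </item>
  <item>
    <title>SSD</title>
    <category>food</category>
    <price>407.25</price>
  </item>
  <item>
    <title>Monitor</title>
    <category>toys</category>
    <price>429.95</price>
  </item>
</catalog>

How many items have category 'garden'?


Scanning <item> elements for <category>garden</category>:
Count: 0

ANSWER: 0


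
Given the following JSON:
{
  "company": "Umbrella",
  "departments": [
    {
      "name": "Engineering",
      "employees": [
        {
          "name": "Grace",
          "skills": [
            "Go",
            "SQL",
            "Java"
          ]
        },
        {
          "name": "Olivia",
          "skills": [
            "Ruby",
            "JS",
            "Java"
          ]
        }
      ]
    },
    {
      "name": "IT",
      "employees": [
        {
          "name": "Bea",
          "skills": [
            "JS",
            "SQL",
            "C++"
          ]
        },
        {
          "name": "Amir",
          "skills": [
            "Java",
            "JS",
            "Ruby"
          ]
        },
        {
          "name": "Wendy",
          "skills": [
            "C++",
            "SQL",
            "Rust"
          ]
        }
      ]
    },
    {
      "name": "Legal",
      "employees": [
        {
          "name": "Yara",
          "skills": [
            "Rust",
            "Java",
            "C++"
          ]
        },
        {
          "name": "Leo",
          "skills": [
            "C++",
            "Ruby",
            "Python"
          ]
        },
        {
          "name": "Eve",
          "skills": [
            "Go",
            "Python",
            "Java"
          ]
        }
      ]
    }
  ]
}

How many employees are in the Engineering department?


Path: departments[0].employees
Count: 2

ANSWER: 2


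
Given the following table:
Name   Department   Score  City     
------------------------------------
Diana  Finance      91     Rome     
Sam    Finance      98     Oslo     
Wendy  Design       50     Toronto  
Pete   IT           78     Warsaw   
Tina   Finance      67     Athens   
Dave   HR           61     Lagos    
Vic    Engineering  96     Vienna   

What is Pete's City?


Row 4: Pete
City = Warsaw

ANSWER: Warsaw


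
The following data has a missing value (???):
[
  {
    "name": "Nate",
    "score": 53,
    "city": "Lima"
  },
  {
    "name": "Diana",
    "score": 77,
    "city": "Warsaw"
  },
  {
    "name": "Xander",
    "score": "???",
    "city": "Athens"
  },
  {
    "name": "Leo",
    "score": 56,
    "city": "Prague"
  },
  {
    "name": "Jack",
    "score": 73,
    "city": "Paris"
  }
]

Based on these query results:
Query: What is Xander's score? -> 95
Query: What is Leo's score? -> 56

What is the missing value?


The missing value is Xander's score
From query: Xander's score = 95

ANSWER: 95


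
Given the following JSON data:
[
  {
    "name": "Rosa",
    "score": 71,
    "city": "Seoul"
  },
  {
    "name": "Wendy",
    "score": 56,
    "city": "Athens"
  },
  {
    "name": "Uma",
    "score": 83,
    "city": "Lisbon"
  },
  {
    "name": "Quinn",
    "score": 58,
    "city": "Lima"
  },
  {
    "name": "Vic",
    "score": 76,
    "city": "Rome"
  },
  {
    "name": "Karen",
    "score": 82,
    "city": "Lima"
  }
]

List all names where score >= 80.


Filtering records where score >= 80:
  Rosa (score=71) -> no
  Wendy (score=56) -> no
  Uma (score=83) -> YES
  Quinn (score=58) -> no
  Vic (score=76) -> no
  Karen (score=82) -> YES


ANSWER: Uma, Karen


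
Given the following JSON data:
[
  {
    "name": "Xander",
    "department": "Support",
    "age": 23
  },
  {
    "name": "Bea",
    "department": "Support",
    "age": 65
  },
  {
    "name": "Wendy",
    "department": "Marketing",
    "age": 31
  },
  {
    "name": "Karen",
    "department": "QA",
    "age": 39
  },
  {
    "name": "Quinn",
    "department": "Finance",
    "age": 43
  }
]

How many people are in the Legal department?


Scanning records for department = Legal
  No matches found
Count: 0

ANSWER: 0


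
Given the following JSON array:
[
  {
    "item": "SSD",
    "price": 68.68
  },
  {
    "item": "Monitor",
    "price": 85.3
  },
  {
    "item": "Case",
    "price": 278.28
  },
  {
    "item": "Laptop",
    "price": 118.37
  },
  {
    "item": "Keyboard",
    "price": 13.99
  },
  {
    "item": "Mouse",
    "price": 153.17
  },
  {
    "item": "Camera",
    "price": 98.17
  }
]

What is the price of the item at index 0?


Array index 0 -> SSD
price = 68.68

ANSWER: 68.68


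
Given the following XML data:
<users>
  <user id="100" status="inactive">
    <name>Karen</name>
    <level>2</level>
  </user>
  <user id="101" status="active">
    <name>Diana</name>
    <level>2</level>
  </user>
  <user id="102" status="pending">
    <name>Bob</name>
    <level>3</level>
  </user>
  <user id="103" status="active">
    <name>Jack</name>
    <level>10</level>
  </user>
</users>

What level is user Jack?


Finding user: Jack
<level>10</level>

ANSWER: 10


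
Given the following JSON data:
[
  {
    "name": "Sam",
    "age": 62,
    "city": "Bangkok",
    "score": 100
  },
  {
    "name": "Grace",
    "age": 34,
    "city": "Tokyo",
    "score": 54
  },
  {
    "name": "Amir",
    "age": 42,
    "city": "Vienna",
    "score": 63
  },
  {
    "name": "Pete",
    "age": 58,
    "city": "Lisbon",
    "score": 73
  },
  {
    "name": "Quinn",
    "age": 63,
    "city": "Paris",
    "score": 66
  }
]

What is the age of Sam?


Looking up record where name = Sam
Record index: 0
Field 'age' = 62

ANSWER: 62


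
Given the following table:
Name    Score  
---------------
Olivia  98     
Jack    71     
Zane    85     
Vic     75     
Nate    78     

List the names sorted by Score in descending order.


Sorting by Score (descending):
  Olivia: 98
  Zane: 85
  Nate: 78
  Vic: 75
  Jack: 71


ANSWER: Olivia, Zane, Nate, Vic, Jack


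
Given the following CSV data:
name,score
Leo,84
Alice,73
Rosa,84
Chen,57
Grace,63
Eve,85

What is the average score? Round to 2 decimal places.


Scores: 84, 73, 84, 57, 63, 85
Sum = 446
Count = 6
Average = 446 / 6 = 74.33

ANSWER: 74.33


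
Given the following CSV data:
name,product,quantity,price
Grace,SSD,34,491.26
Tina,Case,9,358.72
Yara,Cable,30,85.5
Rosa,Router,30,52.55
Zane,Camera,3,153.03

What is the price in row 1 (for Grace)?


Row 1: Grace
Column 'price' = 491.26

ANSWER: 491.26


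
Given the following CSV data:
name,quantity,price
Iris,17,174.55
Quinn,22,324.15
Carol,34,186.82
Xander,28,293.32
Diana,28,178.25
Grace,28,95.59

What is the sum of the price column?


Values in 'price' column:
  Row 1: 174.55
  Row 2: 324.15
  Row 3: 186.82
  Row 4: 293.32
  Row 5: 178.25
  Row 6: 95.59
Sum = 174.55 + 324.15 + 186.82 + 293.32 + 178.25 + 95.59 = 1252.68

ANSWER: 1252.68


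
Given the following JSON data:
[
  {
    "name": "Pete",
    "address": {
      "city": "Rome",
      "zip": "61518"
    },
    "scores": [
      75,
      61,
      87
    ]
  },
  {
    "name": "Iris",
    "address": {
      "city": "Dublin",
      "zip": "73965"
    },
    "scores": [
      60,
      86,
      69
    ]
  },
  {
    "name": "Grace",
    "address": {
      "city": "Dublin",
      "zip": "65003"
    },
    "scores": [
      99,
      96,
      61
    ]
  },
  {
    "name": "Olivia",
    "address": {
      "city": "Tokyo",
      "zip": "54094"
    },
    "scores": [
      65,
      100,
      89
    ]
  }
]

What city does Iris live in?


Path: records[1].address.city
Value: Dublin

ANSWER: Dublin


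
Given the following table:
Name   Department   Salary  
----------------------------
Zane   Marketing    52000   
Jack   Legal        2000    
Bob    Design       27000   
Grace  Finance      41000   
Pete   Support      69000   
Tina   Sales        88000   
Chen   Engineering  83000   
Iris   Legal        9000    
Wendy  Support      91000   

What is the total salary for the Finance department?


Finance department members:
  Grace: 41000
Total = 41000 = 41000

ANSWER: 41000


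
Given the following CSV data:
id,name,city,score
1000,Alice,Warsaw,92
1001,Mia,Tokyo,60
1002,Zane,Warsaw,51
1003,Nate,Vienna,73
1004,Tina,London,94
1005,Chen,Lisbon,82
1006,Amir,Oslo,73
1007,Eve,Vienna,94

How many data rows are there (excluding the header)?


Counting rows (excluding header):
Header: id,name,city,score
Data rows: 8

ANSWER: 8


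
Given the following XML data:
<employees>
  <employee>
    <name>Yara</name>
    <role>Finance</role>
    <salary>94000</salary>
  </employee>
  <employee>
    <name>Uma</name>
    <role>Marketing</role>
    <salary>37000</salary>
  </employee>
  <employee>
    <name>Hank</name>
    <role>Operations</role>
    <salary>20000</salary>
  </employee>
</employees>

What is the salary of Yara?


Searching for <employee> with <name>Yara</name>
Found at position 1
<salary>94000</salary>

ANSWER: 94000


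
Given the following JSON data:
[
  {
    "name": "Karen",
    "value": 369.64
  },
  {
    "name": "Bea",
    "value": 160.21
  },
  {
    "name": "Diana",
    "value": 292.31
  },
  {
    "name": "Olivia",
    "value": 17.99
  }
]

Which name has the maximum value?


Comparing values:
  Karen: 369.64
  Bea: 160.21
  Diana: 292.31
  Olivia: 17.99
Maximum: Karen (369.64)

ANSWER: Karen
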